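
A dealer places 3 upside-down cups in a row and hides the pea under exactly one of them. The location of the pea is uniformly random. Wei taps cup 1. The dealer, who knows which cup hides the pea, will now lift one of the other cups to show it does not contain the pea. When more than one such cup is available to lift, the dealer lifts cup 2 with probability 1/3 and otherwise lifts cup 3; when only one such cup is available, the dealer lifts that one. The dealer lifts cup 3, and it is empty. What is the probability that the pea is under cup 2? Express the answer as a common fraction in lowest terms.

3/5

Condition on the true location of the pea.
If it is under cup 1 (prior 1/3): cup 2 is available but not opened, probability 2/3; weight (1/3)·(2/3) = 2/9.
If it is under cup 2 (prior 1/3): only cup 3 is available, probability 1; weight (1/3)·1 = 1/3.
If it is under cup 3 (prior 1/3): the dealer opened cup 3, so this case is ruled out; weight (1/3)·0 = 0.
The weights sum to 5/9.
So P(the pea under cup 2 | the dealer opened cup 3) = (1/3) / (5/9) = 3/5.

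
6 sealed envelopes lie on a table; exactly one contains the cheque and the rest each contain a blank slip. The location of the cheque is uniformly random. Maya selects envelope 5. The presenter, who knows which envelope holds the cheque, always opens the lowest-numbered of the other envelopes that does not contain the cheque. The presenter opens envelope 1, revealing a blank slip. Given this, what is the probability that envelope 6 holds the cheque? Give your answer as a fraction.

Consider each possible location of the cheque in turn.
If it is in envelope 1 (prior 1/6): the presenter opened envelope 1, so this case is ruled out; weight (1/6)·0 = 0.
If it is in any of envelopes 2, 3, 4, 5, and 6 (prior 1/6 each): envelope 1 is the lowest-numbered option available, probability 1; weight (1/6)·1 = 1/6 each.
The weights sum to 5/6.
So P(the cheque in envelope 6 | the presenter opened envelope 1) = (1/6) / (5/6) = 1/5.

1/5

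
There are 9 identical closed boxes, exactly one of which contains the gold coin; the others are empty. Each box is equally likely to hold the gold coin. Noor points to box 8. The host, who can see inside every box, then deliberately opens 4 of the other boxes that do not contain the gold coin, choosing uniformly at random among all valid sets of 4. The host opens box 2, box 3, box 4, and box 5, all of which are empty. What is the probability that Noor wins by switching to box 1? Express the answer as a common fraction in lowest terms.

2/9

Consider each possible location of the gold coin in turn.
If it is in any of boxes 1, 6, 7, and 9 (prior 1/9 each): the host has 35 equally likely choices, so probability 1/35; weight (1/9)·(1/35) = 1/315 each.
If it is in any of boxes 2, 3, 4, and 5 (prior 1/9 each): that box was opened and seen not to hold the prize — ruled out; weight (1/9)·0 = 0 each.
If it is in box 8 (prior 1/9): the host has 70 equally likely choices, so probability 1/70; weight (1/9)·(1/70) = 1/630.
The weights sum to 1/70.
So P(the gold coin in box 1 | the host opened box 2, box 3, box 4, and box 5) = (1/315) / (1/70) = 2/9.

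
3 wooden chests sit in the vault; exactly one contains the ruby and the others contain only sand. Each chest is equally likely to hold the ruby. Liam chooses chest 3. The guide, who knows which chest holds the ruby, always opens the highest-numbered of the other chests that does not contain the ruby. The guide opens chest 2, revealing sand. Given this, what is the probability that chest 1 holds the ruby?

1/2

Condition on the true location of the ruby.
If it is in either of chests 1 and 3 (prior 1/3 each): chest 2 is the highest-numbered option available, probability 1; weight (1/3)·1 = 1/3 each.
If it is in chest 2 (prior 1/3): the guide opened chest 2, so this case is ruled out; weight (1/3)·0 = 0.
The weights sum to 2/3.
So P(the ruby in chest 1 | the guide opened chest 2) = (1/3) / (2/3) = 1/2.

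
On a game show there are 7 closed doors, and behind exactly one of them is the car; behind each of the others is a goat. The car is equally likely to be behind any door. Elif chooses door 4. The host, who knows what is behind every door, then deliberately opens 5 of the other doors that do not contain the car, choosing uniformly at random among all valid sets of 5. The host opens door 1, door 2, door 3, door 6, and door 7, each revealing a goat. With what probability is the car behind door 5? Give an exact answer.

6/7

Consider each possible location of the car in turn.
If it is behind any of doors 1, 2, 3, 6, and 7 (prior 1/7 each): that door was opened and seen not to hold the prize — ruled out; weight (1/7)·0 = 0 each.
If it is behind door 4 (prior 1/7): the host has 6 equally likely choices, so probability 1/6; weight (1/7)·(1/6) = 1/42.
If it is behind door 5 (prior 1/7): the host has no choice, probability 1; weight (1/7)·1 = 1/7.
The weights sum to 1/6.
So P(the car behind door 5 | the host opened door 1, door 2, door 3, door 6, and door 7) = (1/7) / (1/6) = 6/7.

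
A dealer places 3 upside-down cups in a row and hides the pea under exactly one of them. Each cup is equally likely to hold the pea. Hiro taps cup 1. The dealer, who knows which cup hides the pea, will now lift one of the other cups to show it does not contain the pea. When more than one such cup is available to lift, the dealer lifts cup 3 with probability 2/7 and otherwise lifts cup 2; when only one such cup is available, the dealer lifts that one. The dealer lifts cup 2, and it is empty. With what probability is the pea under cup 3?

7/12

Condition on the true location of the pea.
If it is under cup 1 (prior 1/3): cup 3 is available but not opened, probability 5/7; weight (1/3)·(5/7) = 5/21.
If it is under cup 2 (prior 1/3): the dealer opened cup 2, so this case is ruled out; weight (1/3)·0 = 0.
If it is under cup 3 (prior 1/3): only cup 2 is available, probability 1; weight (1/3)·1 = 1/3.
The weights sum to 4/7.
So P(the pea under cup 3 | the dealer opened cup 2) = (1/3) / (4/7) = 7/12.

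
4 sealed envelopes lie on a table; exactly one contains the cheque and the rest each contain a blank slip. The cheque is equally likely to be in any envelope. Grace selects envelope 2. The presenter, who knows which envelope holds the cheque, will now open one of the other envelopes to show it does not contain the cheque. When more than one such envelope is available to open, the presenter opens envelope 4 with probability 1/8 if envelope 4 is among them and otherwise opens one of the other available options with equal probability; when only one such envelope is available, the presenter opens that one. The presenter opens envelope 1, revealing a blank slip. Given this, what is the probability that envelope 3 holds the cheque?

Consider each possible location of the cheque in turn.
If it is in envelope 1 (prior 1/4): the presenter opened envelope 1, so this case is ruled out; weight (1/4)·0 = 0.
If it is in envelope 2 (prior 1/4): envelope 4 is available but not opened; envelope 1 gets probability (1 − 1/8)/2 = 7/16; weight (1/4)·(7/16) = 7/64.
If it is in envelope 3 (prior 1/4): envelope 4 is available but not opened, probability 7/8; weight (1/4)·(7/8) = 7/32.
If it is in envelope 4 (prior 1/4): envelope 4 holds the prize so is unavailable; the presenter chooses uniformly among the 2 others, probability 1/2; weight (1/4)·(1/2) = 1/8.
The weights sum to 29/64.
So P(the cheque in envelope 3 | the presenter opened envelope 1) = (7/32) / (29/64) = 14/29.

14/29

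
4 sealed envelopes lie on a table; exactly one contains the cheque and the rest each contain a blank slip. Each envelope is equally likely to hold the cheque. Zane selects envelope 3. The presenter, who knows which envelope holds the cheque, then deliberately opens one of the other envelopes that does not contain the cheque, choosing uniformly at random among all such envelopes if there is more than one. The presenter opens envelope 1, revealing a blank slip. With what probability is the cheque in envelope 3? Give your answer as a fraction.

Apply Bayes' rule, conditioning on where the cheque actually is.
If it is in envelope 1 (prior 1/4): the presenter opened envelope 1, so this case is ruled out; weight (1/4)·0 = 0.
If it is in either of envelopes 2 and 4 (prior 1/4 each): the presenter has 2 equally likely choices, so probability 1/2; weight (1/4)·(1/2) = 1/8 each.
If it is in envelope 3 (prior 1/4): the presenter has 3 equally likely choices, so probability 1/3; weight (1/4)·(1/3) = 1/12.
The weights sum to 1/3.
So P(the cheque in envelope 3 | the presenter opened envelope 1) = (1/12) / (1/3) = 1/4.

1/4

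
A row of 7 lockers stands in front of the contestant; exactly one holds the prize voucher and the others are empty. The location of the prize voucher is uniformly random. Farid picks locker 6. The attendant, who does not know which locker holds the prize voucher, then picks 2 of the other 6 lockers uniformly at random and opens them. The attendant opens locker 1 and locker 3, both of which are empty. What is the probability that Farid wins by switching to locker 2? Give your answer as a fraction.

1/5

Apply Bayes' rule, conditioning on where the prize voucher actually is.
If it is in either of lockers 1 and 3 (prior 1/7 each): that locker was opened and seen not to hold the prize — ruled out; weight (1/7)·0 = 0 each.
If it is in any of lockers 2, 4, 5, 6, and 7 (prior 1/7 each): the attendant picks exactly this set with probability 1/15 regardless, and none is the prize; weight (1/7)·(1/15) = 1/105 each.
The weights sum to 1/21.
So P(the prize voucher in locker 2 | the attendant opened locker 1 and locker 3) = (1/105) / (1/21) = 1/5.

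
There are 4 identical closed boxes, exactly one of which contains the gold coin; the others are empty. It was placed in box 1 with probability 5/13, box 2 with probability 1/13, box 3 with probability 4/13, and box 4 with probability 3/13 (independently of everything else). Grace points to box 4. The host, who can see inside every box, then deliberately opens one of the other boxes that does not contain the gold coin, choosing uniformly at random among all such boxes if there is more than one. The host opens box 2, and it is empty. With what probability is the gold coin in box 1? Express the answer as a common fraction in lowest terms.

Condition on the true location of the gold coin.
If it is in box 1 (prior 5/13): the host has 2 equally likely choices, so probability 1/2; weight (5/13)·(1/2) = 5/26.
If it is in box 2 (prior 1/13): the host opened box 2, so this case is ruled out; weight (1/13)·0 = 0.
If it is in box 3 (prior 4/13): the host has 2 equally likely choices, so probability 1/2; weight (4/13)·(1/2) = 2/13.
If it is in box 4 (prior 3/13): the host has 3 equally likely choices, so probability 1/3; weight (3/13)·(1/3) = 1/13.
The weights sum to 11/26.
So P(the gold coin in box 1 | the host opened box 2) = (5/26) / (11/26) = 5/11.

5/11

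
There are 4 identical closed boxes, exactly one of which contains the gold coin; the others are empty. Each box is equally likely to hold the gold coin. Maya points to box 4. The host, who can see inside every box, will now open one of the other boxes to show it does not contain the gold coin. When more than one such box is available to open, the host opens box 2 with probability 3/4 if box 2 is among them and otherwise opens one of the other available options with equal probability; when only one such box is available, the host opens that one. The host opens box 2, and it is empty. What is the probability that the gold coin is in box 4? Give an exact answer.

1/3

Consider each possible location of the gold coin in turn.
If it is in any of boxes 1, 3, and 4 (prior 1/4 each): box 2 is available, opened with probability 3/4; weight (1/4)·(3/4) = 3/16 each.
If it is in box 2 (prior 1/4): the host opened box 2, so this case is ruled out; weight (1/4)·0 = 0.
The weights sum to 9/16.
So P(the gold coin in box 4 | the host opened box 2) = (3/16) / (9/16) = 1/3.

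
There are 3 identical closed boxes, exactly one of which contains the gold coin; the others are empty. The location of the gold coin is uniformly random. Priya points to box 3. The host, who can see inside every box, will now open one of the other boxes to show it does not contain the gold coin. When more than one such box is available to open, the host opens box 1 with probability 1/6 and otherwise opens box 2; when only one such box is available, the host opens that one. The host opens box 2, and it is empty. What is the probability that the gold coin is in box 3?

5/11

Apply Bayes' rule, conditioning on where the gold coin actually is.
If it is in box 1 (prior 1/3): only box 2 is available, probability 1; weight (1/3)·1 = 1/3.
If it is in box 2 (prior 1/3): the host opened box 2, so this case is ruled out; weight (1/3)·0 = 0.
If it is in box 3 (prior 1/3): box 1 is available but not opened, probability 5/6; weight (1/3)·(5/6) = 5/18.
The weights sum to 11/18.
So P(the gold coin in box 3 | the host opened box 2) = (5/18) / (11/18) = 5/11.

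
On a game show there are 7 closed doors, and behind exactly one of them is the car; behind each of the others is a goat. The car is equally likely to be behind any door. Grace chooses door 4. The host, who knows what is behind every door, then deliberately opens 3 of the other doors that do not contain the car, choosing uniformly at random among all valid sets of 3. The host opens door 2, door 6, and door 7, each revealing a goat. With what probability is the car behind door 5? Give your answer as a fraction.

2/7

Apply Bayes' rule, conditioning on where the car actually is.
If it is behind any of doors 1, 3, and 5 (prior 1/7 each): the host has 10 equally likely choices, so probability 1/10; weight (1/7)·(1/10) = 1/70 each.
If it is behind any of doors 2, 6, and 7 (prior 1/7 each): that door was opened and seen not to hold the prize — ruled out; weight (1/7)·0 = 0 each.
If it is behind door 4 (prior 1/7): the host has 20 equally likely choices, so probability 1/20; weight (1/7)·(1/20) = 1/140.
The weights sum to 1/20.
So P(the car behind door 5 | the host opened door 2, door 6, and door 7) = (1/70) / (1/20) = 2/7.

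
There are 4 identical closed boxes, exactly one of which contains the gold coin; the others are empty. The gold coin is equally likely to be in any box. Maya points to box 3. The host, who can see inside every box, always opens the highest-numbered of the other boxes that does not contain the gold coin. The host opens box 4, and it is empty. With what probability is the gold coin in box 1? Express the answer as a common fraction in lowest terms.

1/3

Consider each possible location of the gold coin in turn.
If it is in any of boxes 1, 2, and 3 (prior 1/4 each): box 4 is the highest-numbered option available, probability 1; weight (1/4)·1 = 1/4 each.
If it is in box 4 (prior 1/4): the host opened box 4, so this case is ruled out; weight (1/4)·0 = 0.
The weights sum to 3/4.
So P(the gold coin in box 1 | the host opened box 4) = (1/4) / (3/4) = 1/3.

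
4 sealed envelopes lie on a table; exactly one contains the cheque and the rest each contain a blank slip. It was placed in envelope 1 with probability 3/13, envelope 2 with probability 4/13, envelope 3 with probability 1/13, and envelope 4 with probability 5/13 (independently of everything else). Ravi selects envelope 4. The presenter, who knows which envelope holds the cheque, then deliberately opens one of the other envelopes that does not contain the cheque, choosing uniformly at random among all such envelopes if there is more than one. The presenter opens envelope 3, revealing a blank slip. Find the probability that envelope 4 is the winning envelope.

Consider each possible location of the cheque in turn.
If it is in envelope 1 (prior 3/13): the presenter has 2 equally likely choices, so probability 1/2; weight (3/13)·(1/2) = 3/26.
If it is in envelope 2 (prior 4/13): the presenter has 2 equally likely choices, so probability 1/2; weight (4/13)·(1/2) = 2/13.
If it is in envelope 3 (prior 1/13): the presenter opened envelope 3, so this case is ruled out; weight (1/13)·0 = 0.
If it is in envelope 4 (prior 5/13): the presenter has 3 equally likely choices, so probability 1/3; weight (5/13)·(1/3) = 5/39.
The weights sum to 31/78.
So P(the cheque in envelope 4 | the presenter opened envelope 3) = (5/39) / (31/78) = 10/31.

10/31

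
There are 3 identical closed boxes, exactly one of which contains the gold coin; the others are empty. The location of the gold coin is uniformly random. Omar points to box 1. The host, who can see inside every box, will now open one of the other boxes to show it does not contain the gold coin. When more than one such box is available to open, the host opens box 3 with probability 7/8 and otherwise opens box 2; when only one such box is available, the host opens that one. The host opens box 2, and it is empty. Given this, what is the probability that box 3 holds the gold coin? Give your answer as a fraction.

Consider each possible location of the gold coin in turn.
If it is in box 1 (prior 1/3): box 3 is available but not opened, probability 1/8; weight (1/3)·(1/8) = 1/24.
If it is in box 2 (prior 1/3): the host opened box 2, so this case is ruled out; weight (1/3)·0 = 0.
If it is in box 3 (prior 1/3): only box 2 is available, probability 1; weight (1/3)·1 = 1/3.
The weights sum to 3/8.
So P(the gold coin in box 3 | the host opened box 2) = (1/3) / (3/8) = 8/9.

8/9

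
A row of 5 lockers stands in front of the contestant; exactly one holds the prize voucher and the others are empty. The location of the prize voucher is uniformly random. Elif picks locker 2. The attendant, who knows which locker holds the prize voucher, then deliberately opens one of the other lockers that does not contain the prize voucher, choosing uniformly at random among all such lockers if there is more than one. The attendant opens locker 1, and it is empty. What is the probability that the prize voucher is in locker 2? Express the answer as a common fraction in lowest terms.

Apply Bayes' rule, conditioning on where the prize voucher actually is.
If it is in locker 1 (prior 1/5): the attendant opened locker 1, so this case is ruled out; weight (1/5)·0 = 0.
If it is in locker 2 (prior 1/5): the attendant has 4 equally likely choices, so probability 1/4; weight (1/5)·(1/4) = 1/20.
If it is in any of lockers 3, 4, and 5 (prior 1/5 each): the attendant has 3 equally likely choices, so probability 1/3; weight (1/5)·(1/3) = 1/15 each.
The weights sum to 1/4.
So P(the prize voucher in locker 2 | the attendant opened locker 1) = (1/20) / (1/4) = 1/5.

1/5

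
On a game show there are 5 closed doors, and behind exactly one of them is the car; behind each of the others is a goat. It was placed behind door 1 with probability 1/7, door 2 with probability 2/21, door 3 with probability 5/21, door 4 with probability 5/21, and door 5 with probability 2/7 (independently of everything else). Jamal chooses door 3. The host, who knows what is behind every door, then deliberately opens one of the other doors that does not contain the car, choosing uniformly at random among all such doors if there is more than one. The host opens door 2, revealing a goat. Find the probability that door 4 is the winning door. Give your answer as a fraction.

20/71

Apply Bayes' rule, conditioning on where the car actually is.
If it is behind door 1 (prior 1/7): the host has 3 equally likely choices, so probability 1/3; weight (1/7)·(1/3) = 1/21.
If it is behind door 2 (prior 2/21): the host opened door 2, so this case is ruled out; weight (2/21)·0 = 0.
If it is behind door 3 (prior 5/21): the host has 4 equally likely choices, so probability 1/4; weight (5/21)·(1/4) = 5/84.
If it is behind door 4 (prior 5/21): the host has 3 equally likely choices, so probability 1/3; weight (5/21)·(1/3) = 5/63.
If it is behind door 5 (prior 2/7): the host has 3 equally likely choices, so probability 1/3; weight (2/7)·(1/3) = 2/21.
The weights sum to 71/252.
So P(the car behind door 4 | the host opened door 2) = (5/63) / (71/252) = 20/71.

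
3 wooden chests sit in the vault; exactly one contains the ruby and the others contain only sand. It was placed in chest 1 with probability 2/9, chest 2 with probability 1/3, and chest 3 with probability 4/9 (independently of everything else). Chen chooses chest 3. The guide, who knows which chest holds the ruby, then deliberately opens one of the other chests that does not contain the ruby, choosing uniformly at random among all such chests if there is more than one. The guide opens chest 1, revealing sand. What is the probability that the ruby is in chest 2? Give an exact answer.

3/5

Apply Bayes' rule, conditioning on where the ruby actually is.
If it is in chest 1 (prior 2/9): the guide opened chest 1, so this case is ruled out; weight (2/9)·0 = 0.
If it is in chest 2 (prior 1/3): the guide has no choice, probability 1; weight (1/3)·1 = 1/3.
If it is in chest 3 (prior 4/9): the guide has 2 equally likely choices, so probability 1/2; weight (4/9)·(1/2) = 2/9.
The weights sum to 5/9.
So P(the ruby in chest 2 | the guide opened chest 1) = (1/3) / (5/9) = 3/5.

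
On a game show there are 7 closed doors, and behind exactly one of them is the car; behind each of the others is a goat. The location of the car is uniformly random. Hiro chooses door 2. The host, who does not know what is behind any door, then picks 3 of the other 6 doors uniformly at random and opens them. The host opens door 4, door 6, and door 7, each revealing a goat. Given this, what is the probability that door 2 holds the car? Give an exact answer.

1/4

Consider each possible location of the car in turn.
If it is behind any of doors 1, 2, 3, and 5 (prior 1/7 each): the host picks exactly this set with probability 1/20 regardless, and none is the prize; weight (1/7)·(1/20) = 1/140 each.
If it is behind any of doors 4, 6, and 7 (prior 1/7 each): that door was opened and seen not to hold the prize — ruled out; weight (1/7)·0 = 0 each.
The weights sum to 1/35.
So P(the car behind door 2 | the host opened door 4, door 6, and door 7) = (1/140) / (1/35) = 1/4.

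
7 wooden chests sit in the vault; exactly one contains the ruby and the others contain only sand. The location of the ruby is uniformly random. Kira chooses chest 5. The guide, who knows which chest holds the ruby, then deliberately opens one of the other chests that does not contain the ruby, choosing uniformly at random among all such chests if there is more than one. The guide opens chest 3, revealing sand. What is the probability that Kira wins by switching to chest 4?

Consider each possible location of the ruby in turn.
If it is in any of chests 1, 2, 4, 6, and 7 (prior 1/7 each): the guide has 5 equally likely choices, so probability 1/5; weight (1/7)·(1/5) = 1/35 each.
If it is in chest 3 (prior 1/7): the guide opened chest 3, so this case is ruled out; weight (1/7)·0 = 0.
If it is in chest 5 (prior 1/7): the guide has 6 equally likely choices, so probability 1/6; weight (1/7)·(1/6) = 1/42.
The weights sum to 1/6.
So P(the ruby in chest 4 | the guide opened chest 3) = (1/35) / (1/6) = 6/35.

6/35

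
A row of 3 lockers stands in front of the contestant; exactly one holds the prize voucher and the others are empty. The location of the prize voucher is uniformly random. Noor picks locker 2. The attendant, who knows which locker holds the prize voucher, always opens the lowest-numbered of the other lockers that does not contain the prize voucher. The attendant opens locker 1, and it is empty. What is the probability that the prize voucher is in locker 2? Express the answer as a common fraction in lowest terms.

1/2

Condition on the true location of the prize voucher.
If it is in locker 1 (prior 1/3): the attendant opened locker 1, so this case is ruled out; weight (1/3)·0 = 0.
If it is in either of lockers 2 and 3 (prior 1/3 each): locker 1 is the lowest-numbered option available, probability 1; weight (1/3)·1 = 1/3 each.
The weights sum to 2/3.
So P(the prize voucher in locker 2 | the attendant opened locker 1) = (1/3) / (2/3) = 1/2.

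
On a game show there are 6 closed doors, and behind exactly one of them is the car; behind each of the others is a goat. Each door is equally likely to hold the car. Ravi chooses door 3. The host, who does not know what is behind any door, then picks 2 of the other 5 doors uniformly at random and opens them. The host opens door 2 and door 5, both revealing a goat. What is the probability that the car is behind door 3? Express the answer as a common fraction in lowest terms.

1/4

Apply Bayes' rule, conditioning on where the car actually is.
If it is behind any of doors 1, 3, 4, and 6 (prior 1/6 each): the host picks exactly this set with probability 1/10 regardless, and none is the prize; weight (1/6)·(1/10) = 1/60 each.
If it is behind either of doors 2 and 5 (prior 1/6 each): that door was opened and seen not to hold the prize — ruled out; weight (1/6)·0 = 0 each.
The weights sum to 1/15.
So P(the car behind door 3 | the host opened door 2 and door 5) = (1/60) / (1/15) = 1/4.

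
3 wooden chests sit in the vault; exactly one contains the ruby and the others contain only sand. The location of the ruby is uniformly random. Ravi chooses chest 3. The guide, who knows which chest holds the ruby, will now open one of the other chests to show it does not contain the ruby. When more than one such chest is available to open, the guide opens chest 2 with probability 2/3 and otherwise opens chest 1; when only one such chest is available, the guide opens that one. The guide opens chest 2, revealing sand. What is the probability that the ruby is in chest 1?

Apply Bayes' rule, conditioning on where the ruby actually is.
If it is in chest 1 (prior 1/3): only chest 2 is available, probability 1; weight (1/3)·1 = 1/3.
If it is in chest 2 (prior 1/3): the guide opened chest 2, so this case is ruled out; weight (1/3)·0 = 0.
If it is in chest 3 (prior 1/3): chest 2 is available, opened with probability 2/3; weight (1/3)·(2/3) = 2/9.
The weights sum to 5/9.
So P(the ruby in chest 1 | the guide opened chest 2) = (1/3) / (5/9) = 3/5.

3/5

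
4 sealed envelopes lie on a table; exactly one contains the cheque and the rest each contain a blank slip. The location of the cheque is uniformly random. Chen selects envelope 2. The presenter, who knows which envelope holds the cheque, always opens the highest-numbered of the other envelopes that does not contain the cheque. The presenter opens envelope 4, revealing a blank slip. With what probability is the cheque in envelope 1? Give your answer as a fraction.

Condition on the true location of the cheque.
If it is in any of envelopes 1, 2, and 3 (prior 1/4 each): envelope 4 is the highest-numbered option available, probability 1; weight (1/4)·1 = 1/4 each.
If it is in envelope 4 (prior 1/4): the presenter opened envelope 4, so this case is ruled out; weight (1/4)·0 = 0.
The weights sum to 3/4.
So P(the cheque in envelope 1 | the presenter opened envelope 4) = (1/4) / (3/4) = 1/3.

1/3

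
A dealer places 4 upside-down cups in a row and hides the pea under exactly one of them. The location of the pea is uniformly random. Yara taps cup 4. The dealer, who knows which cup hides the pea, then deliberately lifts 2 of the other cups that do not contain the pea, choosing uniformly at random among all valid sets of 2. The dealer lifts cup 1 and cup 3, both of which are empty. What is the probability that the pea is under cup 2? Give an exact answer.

3/4

Condition on the true location of the pea.
If it is under either of cups 1 and 3 (prior 1/4 each): that cup was opened and seen not to hold the prize — ruled out; weight (1/4)·0 = 0 each.
If it is under cup 2 (prior 1/4): the dealer has no choice, probability 1; weight (1/4)·1 = 1/4.
If it is under cup 4 (prior 1/4): the dealer has 3 equally likely choices, so probability 1/3; weight (1/4)·(1/3) = 1/12.
The weights sum to 1/3.
So P(the pea under cup 2 | the dealer opened cup 1 and cup 3) = (1/4) / (1/3) = 3/4.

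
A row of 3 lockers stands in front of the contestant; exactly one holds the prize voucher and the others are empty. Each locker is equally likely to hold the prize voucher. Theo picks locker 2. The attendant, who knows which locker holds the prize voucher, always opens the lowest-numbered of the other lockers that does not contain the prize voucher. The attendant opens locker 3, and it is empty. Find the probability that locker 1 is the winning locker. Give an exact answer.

1

Consider each possible location of the prize voucher in turn.
If it is in locker 1 (prior 1/3): locker 3 is the lowest-numbered option available, probability 1; weight (1/3)·1 = 1/3.
If it is in locker 2 (prior 1/3): the attendant would have opened locker 1 instead, probability 0; weight (1/3)·0 = 0.
If it is in locker 3 (prior 1/3): the attendant opened locker 3, so this case is ruled out; weight (1/3)·0 = 0.
The weights sum to 1/3.
So P(the prize voucher in locker 1 | the attendant opened locker 3) = (1/3) / (1/3) = 1.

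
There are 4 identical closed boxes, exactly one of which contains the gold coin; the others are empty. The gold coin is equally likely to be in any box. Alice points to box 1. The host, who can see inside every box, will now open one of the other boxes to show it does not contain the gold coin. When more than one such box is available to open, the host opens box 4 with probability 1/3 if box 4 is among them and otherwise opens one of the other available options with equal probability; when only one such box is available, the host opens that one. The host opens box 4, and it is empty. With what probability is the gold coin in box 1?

1/3

Consider each possible location of the gold coin in turn.
If it is in any of boxes 1, 2, and 3 (prior 1/4 each): box 4 is available, opened with probability 1/3; weight (1/4)·(1/3) = 1/12 each.
If it is in box 4 (prior 1/4): the host opened box 4, so this case is ruled out; weight (1/4)·0 = 0.
The weights sum to 1/4.
So P(the gold coin in box 1 | the host opened box 4) = (1/12) / (1/4) = 1/3.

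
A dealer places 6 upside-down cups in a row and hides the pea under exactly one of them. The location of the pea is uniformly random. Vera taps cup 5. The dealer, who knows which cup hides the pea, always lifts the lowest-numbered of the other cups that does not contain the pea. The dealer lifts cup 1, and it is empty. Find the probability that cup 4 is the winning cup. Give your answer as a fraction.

Condition on the true location of the pea.
If it is under cup 1 (prior 1/6): the dealer opened cup 1, so this case is ruled out; weight (1/6)·0 = 0.
If it is under any of cups 2, 3, 4, 5, and 6 (prior 1/6 each): cup 1 is the lowest-numbered option available, probability 1; weight (1/6)·1 = 1/6 each.
The weights sum to 5/6.
So P(the pea under cup 4 | the dealer opened cup 1) = (1/6) / (5/6) = 1/5.

1/5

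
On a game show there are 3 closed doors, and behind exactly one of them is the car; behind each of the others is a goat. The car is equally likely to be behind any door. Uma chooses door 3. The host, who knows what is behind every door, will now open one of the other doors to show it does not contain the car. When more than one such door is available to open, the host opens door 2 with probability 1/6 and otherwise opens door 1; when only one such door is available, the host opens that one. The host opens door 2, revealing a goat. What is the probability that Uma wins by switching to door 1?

6/7

Consider each possible location of the car in turn.
If it is behind door 1 (prior 1/3): only door 2 is available, probability 1; weight (1/3)·1 = 1/3.
If it is behind door 2 (prior 1/3): the host opened door 2, so this case is ruled out; weight (1/3)·0 = 0.
If it is behind door 3 (prior 1/3): door 2 is available, opened with probability 1/6; weight (1/3)·(1/6) = 1/18.
The weights sum to 7/18.
So P(the car behind door 1 | the host opened door 2) = (1/3) / (7/18) = 6/7.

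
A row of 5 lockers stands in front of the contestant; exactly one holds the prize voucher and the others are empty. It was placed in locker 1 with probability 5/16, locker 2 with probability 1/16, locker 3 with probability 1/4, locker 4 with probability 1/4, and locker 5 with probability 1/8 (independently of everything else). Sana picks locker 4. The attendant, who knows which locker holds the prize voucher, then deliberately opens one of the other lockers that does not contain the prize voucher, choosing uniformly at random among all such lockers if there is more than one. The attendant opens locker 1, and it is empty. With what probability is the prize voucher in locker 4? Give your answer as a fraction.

3/10

Apply Bayes' rule, conditioning on where the prize voucher actually is.
If it is in locker 1 (prior 5/16): the attendant opened locker 1, so this case is ruled out; weight (5/16)·0 = 0.
If it is in locker 2 (prior 1/16): the attendant has 3 equally likely choices, so probability 1/3; weight (1/16)·(1/3) = 1/48.
If it is in locker 3 (prior 1/4): the attendant has 3 equally likely choices, so probability 1/3; weight (1/4)·(1/3) = 1/12.
If it is in locker 4 (prior 1/4): the attendant has 4 equally likely choices, so probability 1/4; weight (1/4)·(1/4) = 1/16.
If it is in locker 5 (prior 1/8): the attendant has 3 equally likely choices, so probability 1/3; weight (1/8)·(1/3) = 1/24.
The weights sum to 5/24.
So P(the prize voucher in locker 4 | the attendant opened locker 1) = (1/16) / (5/24) = 3/10.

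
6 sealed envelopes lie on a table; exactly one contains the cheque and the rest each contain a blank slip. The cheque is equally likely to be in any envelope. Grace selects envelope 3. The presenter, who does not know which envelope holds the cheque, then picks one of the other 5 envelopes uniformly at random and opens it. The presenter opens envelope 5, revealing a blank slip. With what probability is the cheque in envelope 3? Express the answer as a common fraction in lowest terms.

1/5

Apply Bayes' rule, conditioning on where the cheque actually is.
If it is in any of envelopes 1, 2, 3, 4, and 6 (prior 1/6 each): the presenter picks envelope 5 with probability 1/5 regardless, and it is not the prize; weight (1/6)·(1/5) = 1/30 each.
If it is in envelope 5 (prior 1/6): the presenter opened envelope 5, so this case is ruled out; weight (1/6)·0 = 0.
The weights sum to 1/6.
So P(the cheque in envelope 3 | the presenter opened envelope 5) = (1/30) / (1/6) = 1/5.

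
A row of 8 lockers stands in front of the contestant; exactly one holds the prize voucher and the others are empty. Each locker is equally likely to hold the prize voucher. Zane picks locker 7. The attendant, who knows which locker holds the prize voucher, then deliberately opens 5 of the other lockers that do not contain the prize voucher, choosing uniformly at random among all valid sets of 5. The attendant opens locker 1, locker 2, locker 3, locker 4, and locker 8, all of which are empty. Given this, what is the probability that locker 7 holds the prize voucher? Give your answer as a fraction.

Apply Bayes' rule, conditioning on where the prize voucher actually is.
If it is in any of lockers 1, 2, 3, 4, and 8 (prior 1/8 each): that locker was opened and seen not to hold the prize — ruled out; weight (1/8)·0 = 0 each.
If it is in either of lockers 5 and 6 (prior 1/8 each): the attendant has 6 equally likely choices, so probability 1/6; weight (1/8)·(1/6) = 1/48 each.
If it is in locker 7 (prior 1/8): the attendant has 21 equally likely choices, so probability 1/21; weight (1/8)·(1/21) = 1/168.
The weights sum to 1/21.
So P(the prize voucher in locker 7 | the attendant opened locker 1, locker 2, locker 3, locker 4, and locker 8) = (1/168) / (1/21) = 1/8.

1/8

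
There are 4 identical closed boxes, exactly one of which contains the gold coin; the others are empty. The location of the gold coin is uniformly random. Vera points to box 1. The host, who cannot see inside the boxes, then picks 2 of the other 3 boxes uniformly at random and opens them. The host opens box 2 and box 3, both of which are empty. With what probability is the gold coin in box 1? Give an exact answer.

Because the host chose which boxes to open without knowing where the gold coin is, the choice is independent of the prize location. Learning that none of the 2 opened boxes holds the gold coin simply rules out those 2 locations and leaves the remaining 2 boxes still equally likely by symmetry.
So P(the gold coin in box 1) = 1/2.

1/2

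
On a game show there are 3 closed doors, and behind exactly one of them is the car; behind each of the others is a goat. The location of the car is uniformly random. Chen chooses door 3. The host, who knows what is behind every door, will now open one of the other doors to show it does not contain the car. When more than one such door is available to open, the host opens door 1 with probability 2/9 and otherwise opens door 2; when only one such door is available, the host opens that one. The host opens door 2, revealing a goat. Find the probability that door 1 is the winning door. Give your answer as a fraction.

9/16

Consider each possible location of the car in turn.
If it is behind door 1 (prior 1/3): only door 2 is available, probability 1; weight (1/3)·1 = 1/3.
If it is behind door 2 (prior 1/3): the host opened door 2, so this case is ruled out; weight (1/3)·0 = 0.
If it is behind door 3 (prior 1/3): door 1 is available but not opened, probability 7/9; weight (1/3)·(7/9) = 7/27.
The weights sum to 16/27.
So P(the car behind door 1 | the host opened door 2) = (1/3) / (16/27) = 9/16.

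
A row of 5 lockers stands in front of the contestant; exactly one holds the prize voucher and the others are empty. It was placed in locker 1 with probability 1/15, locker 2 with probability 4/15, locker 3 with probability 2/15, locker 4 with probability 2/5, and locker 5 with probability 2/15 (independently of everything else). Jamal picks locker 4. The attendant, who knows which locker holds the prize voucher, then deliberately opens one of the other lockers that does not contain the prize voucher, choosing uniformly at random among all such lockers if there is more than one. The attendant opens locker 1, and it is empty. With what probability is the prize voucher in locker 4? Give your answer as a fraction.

9/25

Condition on the true location of the prize voucher.
If it is in locker 1 (prior 1/15): the attendant opened locker 1, so this case is ruled out; weight (1/15)·0 = 0.
If it is in locker 2 (prior 4/15): the attendant has 3 equally likely choices, so probability 1/3; weight (4/15)·(1/3) = 4/45.
If it is in either of lockers 3 and 5 (prior 2/15 each): the attendant has 3 equally likely choices, so probability 1/3; weight (2/15)·(1/3) = 2/45 each.
If it is in locker 4 (prior 2/5): the attendant has 4 equally likely choices, so probability 1/4; weight (2/5)·(1/4) = 1/10.
The weights sum to 5/18.
So P(the prize voucher in locker 4 | the attendant opened locker 1) = (1/10) / (5/18) = 9/25.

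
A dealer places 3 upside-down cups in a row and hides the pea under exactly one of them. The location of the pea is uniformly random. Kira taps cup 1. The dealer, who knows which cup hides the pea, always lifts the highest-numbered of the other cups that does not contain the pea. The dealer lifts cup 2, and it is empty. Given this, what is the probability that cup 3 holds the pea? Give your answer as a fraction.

Apply Bayes' rule, conditioning on where the pea actually is.
If it is under cup 1 (prior 1/3): the dealer would have opened cup 3 instead, probability 0; weight (1/3)·0 = 0.
If it is under cup 2 (prior 1/3): the dealer opened cup 2, so this case is ruled out; weight (1/3)·0 = 0.
If it is under cup 3 (prior 1/3): cup 2 is the highest-numbered option available, probability 1; weight (1/3)·1 = 1/3.
The weights sum to 1/3.
So P(the pea under cup 3 | the dealer opened cup 2) = (1/3) / (1/3) = 1.

1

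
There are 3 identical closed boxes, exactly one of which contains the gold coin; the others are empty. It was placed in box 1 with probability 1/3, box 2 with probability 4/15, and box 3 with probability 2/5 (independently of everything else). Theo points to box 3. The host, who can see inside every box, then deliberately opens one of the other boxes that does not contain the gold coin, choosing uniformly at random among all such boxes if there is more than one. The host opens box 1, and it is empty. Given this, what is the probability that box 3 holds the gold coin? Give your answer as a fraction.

3/7

Consider each possible location of the gold coin in turn.
If it is in box 1 (prior 1/3): the host opened box 1, so this case is ruled out; weight (1/3)·0 = 0.
If it is in box 2 (prior 4/15): the host has no choice, probability 1; weight (4/15)·1 = 4/15.
If it is in box 3 (prior 2/5): the host has 2 equally likely choices, so probability 1/2; weight (2/5)·(1/2) = 1/5.
The weights sum to 7/15.
So P(the gold coin in box 3 | the host opened box 1) = (1/5) / (7/15) = 3/7.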